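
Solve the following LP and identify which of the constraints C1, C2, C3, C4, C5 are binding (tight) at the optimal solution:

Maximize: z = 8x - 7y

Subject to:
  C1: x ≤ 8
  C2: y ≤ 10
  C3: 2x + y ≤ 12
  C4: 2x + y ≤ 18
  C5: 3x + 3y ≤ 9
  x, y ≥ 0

At x = 3, y = 0, compute slack b - a·x for each constraint:
  C1: 8 − 3 = 5  (slack)
  C2: 10 − 0 = 10  (slack)
  C3: 12 − 6 = 6  (slack)
  C4: 18 − 6 = 12  (slack)
  C5: 9 − 9 = 0  (binding)

Optimal: x = 3, y = 0
Binding: C5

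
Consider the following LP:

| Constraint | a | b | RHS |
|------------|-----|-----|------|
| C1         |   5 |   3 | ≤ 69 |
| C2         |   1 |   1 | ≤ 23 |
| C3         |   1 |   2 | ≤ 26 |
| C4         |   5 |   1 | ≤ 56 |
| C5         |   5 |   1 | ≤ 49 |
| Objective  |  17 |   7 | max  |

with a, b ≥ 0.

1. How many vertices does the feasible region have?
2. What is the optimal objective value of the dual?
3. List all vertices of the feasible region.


1. 4
2. 199
3. (0, 0), (9.8, 0), (8, 9), (0, 13)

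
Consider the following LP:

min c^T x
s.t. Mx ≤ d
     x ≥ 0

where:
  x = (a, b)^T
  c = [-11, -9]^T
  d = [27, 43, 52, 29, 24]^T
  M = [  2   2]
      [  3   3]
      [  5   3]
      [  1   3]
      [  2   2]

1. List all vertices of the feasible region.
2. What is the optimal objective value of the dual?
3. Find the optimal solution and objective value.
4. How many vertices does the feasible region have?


1. (0, 0), (10.4, 0), (8, 4), (3.5, 8.5), (0, 9.667)
2. -124
3. a = 8, b = 4, z = -124
4. 5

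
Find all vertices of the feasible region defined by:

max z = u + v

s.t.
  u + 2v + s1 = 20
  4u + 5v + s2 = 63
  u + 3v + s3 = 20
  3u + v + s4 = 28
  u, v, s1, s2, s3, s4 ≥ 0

(0, 0), (9.333, 0), (8, 4), (0, 6.667)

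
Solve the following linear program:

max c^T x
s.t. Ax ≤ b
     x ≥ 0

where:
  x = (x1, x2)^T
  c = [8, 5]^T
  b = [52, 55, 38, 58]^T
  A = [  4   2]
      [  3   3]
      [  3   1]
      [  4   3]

Evaluate the objective at each vertex of the feasible region:
  z(0, 0) = 0
  z(12.67, 0) = 101.3
  z(12, 2) = 106
  z(10, 6) = 110  ←
  z(3, 15.33) = 100.7
  z(0, 18.33) = 91.67
The maximum is at x1 = 10, x2 = 6.

x1 = 10, x2 = 6, z = 110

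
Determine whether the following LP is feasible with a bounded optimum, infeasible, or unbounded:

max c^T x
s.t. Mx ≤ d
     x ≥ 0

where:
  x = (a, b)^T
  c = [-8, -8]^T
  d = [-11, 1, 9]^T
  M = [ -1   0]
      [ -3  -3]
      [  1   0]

Infeasible (no feasible solution exists)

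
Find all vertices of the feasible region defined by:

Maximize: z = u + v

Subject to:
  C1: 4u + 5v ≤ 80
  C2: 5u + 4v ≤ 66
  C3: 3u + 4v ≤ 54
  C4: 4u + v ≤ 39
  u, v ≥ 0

(0, 0), (9.75, 0), (8.182, 6.273), (6, 9), (0, 13.5)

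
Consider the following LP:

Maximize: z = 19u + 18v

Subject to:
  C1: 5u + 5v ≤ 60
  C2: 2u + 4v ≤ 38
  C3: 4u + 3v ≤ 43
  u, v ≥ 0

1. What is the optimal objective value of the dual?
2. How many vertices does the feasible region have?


1. 223
2. 5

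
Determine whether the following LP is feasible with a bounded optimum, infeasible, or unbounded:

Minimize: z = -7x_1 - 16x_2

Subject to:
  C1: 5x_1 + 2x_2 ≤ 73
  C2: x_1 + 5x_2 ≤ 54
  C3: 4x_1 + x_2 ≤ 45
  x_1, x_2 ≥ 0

Feasible with a bounded optimal solution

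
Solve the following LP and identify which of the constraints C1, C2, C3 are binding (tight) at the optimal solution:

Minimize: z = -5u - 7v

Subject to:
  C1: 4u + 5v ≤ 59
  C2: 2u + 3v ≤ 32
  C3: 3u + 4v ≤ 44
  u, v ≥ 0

At u = 4, v = 8, compute slack b - a·x for each constraint:
  C1: 59 − 56 = 3  (slack)
  C2: 32 − 32 = 0  (binding)
  C3: 44 − 44 = 0  (binding)

Optimal: u = 4, v = 8
Binding: C2, C3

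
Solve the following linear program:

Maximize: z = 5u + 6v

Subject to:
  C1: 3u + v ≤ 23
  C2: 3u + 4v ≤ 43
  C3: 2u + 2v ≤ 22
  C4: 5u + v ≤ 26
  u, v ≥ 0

Evaluate the objective at each vertex of the feasible region:
  z(0, 0) = 0
  z(5.2, 0) = 26
  z(3.75, 7.25) = 62.25
  z(1, 10) = 65  ←
  z(0, 10.75) = 64.5
The maximum is at u = 1, v = 10.

u = 1, v = 10, z = 65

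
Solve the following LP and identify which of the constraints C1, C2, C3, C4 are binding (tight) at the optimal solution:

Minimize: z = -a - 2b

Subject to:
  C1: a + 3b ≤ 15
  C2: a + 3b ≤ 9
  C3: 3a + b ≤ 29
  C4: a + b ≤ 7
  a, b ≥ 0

At a = 6, b = 1, compute slack b - a·x for each constraint:
  C1: 15 − 9 = 6  (slack)
  C2: 9 − 9 = 0  (binding)
  C3: 29 − 19 = 10  (slack)
  C4: 7 − 7 = 0  (binding)

Optimal: a = 6, b = 1
Binding: C2, C4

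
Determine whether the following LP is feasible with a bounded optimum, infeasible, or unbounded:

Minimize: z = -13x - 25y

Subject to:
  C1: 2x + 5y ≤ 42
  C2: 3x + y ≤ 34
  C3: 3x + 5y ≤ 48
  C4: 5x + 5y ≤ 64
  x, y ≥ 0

Feasible with a bounded optimal solution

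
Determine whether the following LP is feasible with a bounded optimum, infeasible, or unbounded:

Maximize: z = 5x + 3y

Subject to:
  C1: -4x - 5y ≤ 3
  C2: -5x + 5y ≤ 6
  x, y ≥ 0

Unbounded (objective can increase without bound)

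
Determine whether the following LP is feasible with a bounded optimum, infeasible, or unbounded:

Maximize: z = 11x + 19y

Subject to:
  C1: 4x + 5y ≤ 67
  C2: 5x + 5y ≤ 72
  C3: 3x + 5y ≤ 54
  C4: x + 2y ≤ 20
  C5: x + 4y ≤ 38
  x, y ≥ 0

Feasible with a bounded optimal solution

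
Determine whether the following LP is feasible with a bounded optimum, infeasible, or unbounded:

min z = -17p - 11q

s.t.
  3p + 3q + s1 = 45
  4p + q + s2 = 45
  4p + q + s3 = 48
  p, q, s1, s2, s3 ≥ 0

Feasible with a bounded optimal solution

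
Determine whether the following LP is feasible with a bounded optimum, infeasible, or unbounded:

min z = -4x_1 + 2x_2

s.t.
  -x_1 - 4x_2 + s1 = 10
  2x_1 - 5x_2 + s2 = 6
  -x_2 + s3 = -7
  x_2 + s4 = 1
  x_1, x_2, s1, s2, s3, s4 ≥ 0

Infeasible (no feasible solution exists)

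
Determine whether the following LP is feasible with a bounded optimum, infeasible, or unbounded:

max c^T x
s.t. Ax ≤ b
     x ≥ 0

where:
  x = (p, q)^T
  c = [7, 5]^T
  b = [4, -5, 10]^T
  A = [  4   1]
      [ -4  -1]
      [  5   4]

Infeasible (no feasible solution exists)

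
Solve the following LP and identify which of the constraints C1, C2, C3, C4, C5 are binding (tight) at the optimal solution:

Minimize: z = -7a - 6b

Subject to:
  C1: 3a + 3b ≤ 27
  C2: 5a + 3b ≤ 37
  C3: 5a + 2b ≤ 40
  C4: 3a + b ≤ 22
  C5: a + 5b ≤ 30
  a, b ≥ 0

At a = 5, b = 4, compute slack b - a·x for each constraint:
  C1: 27 − 27 = 0  (binding)
  C2: 37 − 37 = 0  (binding)
  C3: 40 − 33 = 7  (slack)
  C4: 22 − 19 = 3  (slack)
  C5: 30 − 25 = 5  (slack)

Optimal: a = 5, b = 4
Binding: C1, C2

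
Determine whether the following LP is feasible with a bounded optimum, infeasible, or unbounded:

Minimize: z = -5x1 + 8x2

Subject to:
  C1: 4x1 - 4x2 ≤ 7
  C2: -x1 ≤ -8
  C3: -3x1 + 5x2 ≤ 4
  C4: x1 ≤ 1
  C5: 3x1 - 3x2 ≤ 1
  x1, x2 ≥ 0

Infeasible (no feasible solution exists)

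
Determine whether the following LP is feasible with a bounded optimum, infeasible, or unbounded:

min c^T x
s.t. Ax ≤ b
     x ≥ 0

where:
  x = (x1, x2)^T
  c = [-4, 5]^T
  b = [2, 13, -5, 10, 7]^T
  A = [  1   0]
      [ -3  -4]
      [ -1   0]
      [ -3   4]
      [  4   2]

Infeasible (no feasible solution exists)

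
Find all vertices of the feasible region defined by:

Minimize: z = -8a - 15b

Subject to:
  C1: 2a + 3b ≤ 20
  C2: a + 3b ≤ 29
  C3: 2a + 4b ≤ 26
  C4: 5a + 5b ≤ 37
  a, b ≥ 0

(0, 0), (7.4, 0), (2.2, 5.2), (1, 6), (0, 6.5)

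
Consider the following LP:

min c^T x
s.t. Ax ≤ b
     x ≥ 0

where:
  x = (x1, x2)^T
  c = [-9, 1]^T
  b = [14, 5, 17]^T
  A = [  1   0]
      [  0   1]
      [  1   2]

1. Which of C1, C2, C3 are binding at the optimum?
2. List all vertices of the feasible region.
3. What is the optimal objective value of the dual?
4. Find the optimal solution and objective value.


1. C1
2. (0, 0), (14, 0), (14, 1.5), (7, 5), (0, 5)
3. -126
4. x1 = 14, x2 = 0, z = -126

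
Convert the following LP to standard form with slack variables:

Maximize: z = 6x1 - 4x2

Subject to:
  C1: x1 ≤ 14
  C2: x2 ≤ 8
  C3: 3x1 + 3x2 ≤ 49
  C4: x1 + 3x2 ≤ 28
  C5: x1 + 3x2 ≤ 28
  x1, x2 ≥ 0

max z = 6x1 - 4x2

s.t.
  x1 + s1 = 14
  x2 + s2 = 8
  3x1 + 3x2 + s3 = 49
  x1 + 3x2 + s4 = 28
  x1 + 3x2 + s5 = 28
  x1, x2, s1, s2, s3, s4, s5 ≥ 0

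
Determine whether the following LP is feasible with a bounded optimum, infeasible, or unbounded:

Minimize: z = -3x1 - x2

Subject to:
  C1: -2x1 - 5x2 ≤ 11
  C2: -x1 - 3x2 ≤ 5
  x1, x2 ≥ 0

Unbounded (objective can decrease without bound)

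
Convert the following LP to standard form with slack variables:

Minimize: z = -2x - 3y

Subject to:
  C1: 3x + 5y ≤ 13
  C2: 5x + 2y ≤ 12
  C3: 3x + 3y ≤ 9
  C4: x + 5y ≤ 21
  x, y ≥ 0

min z = -2x - 3y

s.t.
  3x + 5y + s1 = 13
  5x + 2y + s2 = 12
  3x + 3y + s3 = 9
  x + 5y + s4 = 21
  x, y, s1, s2, s3, s4 ≥ 0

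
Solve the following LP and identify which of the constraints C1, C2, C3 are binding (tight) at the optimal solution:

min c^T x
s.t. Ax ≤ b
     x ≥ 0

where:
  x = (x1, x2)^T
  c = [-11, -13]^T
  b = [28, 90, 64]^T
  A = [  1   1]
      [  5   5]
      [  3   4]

At x1 = 8, x2 = 10, compute slack b - a·x for each constraint:
  C1: 28 − 18 = 10  (slack)
  C2: 90 − 90 = 0  (binding)
  C3: 64 − 64 = 0  (binding)

Optimal: x1 = 8, x2 = 10
Binding: C2, C3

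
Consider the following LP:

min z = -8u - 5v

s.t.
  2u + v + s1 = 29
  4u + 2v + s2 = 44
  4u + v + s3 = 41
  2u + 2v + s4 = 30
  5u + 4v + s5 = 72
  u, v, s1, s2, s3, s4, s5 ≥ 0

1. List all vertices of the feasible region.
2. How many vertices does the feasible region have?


1. (0, 0), (10.25, 0), (9.5, 3), (7, 8), (0, 15)
2. 5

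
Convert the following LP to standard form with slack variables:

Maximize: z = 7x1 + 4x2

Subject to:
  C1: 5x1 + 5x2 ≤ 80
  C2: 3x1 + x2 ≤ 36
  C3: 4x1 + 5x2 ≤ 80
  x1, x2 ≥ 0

max z = 7x1 + 4x2

s.t.
  5x1 + 5x2 + s1 = 80
  3x1 + x2 + s2 = 36
  4x1 + 5x2 + s3 = 80
  x1, x2, s1, s2, s3 ≥ 0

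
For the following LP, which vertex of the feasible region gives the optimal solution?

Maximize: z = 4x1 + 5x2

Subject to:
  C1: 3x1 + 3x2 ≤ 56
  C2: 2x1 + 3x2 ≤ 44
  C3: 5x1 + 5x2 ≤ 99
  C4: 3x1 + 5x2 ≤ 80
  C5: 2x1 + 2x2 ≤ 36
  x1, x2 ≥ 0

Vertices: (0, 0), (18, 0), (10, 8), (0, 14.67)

Evaluate the objective at each vertex of the feasible region:
  z(0, 0) = 0
  z(18, 0) = 72
  z(10, 8) = 80  ←
  z(0, 14.67) = 73.33
The maximum is at x1 = 10, x2 = 8.

(10, 8)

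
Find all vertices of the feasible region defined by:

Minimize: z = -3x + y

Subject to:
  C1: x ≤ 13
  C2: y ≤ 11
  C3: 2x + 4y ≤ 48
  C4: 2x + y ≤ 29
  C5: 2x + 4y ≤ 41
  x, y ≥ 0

(0, 0), (13, 0), (13, 3), (12.5, 4), (0, 10.25)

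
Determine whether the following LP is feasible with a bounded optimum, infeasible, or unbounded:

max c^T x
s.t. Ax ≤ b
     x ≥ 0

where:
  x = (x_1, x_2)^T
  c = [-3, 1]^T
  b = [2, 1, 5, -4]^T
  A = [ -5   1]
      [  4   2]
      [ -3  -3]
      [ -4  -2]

Infeasible (no feasible solution exists)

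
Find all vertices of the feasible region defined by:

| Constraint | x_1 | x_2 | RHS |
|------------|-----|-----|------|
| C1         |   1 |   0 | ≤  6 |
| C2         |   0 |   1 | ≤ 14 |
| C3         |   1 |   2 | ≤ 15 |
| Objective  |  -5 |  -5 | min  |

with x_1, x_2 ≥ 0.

(0, 0), (6, 0), (6, 4.5), (0, 7.5)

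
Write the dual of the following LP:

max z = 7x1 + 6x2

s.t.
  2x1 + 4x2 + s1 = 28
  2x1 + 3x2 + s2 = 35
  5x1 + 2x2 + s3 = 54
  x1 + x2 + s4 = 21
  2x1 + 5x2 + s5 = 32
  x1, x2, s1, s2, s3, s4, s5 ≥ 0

Primal max cᵀx s.t. Ax ≤ b, x ≥ 0  →  Dual min bᵀy s.t. Aᵀy ≥ c, y ≥ 0.

Minimize: z = 28y1 + 35y2 + 54y3 + 21y4 + 32y5

Subject to:
  2y1 + 2y2 + 5y3 + y4 + 2y5 ≥ 7
  4y1 + 3y2 + 2y3 + y4 + 5y5 ≥ 6
  y1, y2, y3, y4, y5 ≥ 0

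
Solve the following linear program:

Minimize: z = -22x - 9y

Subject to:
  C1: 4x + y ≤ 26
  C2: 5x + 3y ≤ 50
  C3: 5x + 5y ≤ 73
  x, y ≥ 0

Evaluate the objective at each vertex of the feasible region:
  z(0, 0) = 0
  z(6.5, 0) = -143
  z(4, 10) = -178  ←
  z(3.1, 11.5) = -171.7
  z(0, 14.6) = -131.4
The minimum is at x = 4, y = 10.

x = 4, y = 10, z = -178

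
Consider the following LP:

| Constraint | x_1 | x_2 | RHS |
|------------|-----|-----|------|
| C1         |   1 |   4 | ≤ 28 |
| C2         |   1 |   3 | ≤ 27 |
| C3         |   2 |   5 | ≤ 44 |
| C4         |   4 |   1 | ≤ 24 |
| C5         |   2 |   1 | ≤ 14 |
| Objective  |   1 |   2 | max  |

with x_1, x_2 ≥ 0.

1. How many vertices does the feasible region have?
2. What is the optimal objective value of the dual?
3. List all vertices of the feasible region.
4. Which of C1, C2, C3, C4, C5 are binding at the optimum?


1. 5
2. 16
3. (0, 0), (6, 0), (5, 4), (4, 6), (0, 7)
4. C1, C5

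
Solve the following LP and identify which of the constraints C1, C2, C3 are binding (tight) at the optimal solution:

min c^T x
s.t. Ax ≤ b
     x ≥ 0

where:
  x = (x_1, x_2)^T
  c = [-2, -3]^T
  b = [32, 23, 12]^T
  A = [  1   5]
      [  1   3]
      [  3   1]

At x_1 = 2, x_2 = 6, compute slack b - a·x for each constraint:
  C1: 32 − 32 = 0  (binding)
  C2: 23 − 20 = 3  (slack)
  C3: 12 − 12 = 0  (binding)

Optimal: x_1 = 2, x_2 = 6
Binding: C1, C3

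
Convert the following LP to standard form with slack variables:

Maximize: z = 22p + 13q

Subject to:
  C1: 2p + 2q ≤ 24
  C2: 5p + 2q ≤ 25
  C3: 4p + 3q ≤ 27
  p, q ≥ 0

max z = 22p + 13q

s.t.
  2p + 2q + s1 = 24
  5p + 2q + s2 = 25
  4p + 3q + s3 = 27
  p, q, s1, s2, s3 ≥ 0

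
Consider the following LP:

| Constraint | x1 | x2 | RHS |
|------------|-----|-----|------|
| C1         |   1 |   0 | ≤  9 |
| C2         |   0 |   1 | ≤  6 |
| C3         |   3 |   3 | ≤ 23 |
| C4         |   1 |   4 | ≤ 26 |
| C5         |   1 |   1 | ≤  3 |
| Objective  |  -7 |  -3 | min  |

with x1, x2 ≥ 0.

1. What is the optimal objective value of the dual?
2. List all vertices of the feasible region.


1. -21
2. (0, 0), (3, 0), (0, 3)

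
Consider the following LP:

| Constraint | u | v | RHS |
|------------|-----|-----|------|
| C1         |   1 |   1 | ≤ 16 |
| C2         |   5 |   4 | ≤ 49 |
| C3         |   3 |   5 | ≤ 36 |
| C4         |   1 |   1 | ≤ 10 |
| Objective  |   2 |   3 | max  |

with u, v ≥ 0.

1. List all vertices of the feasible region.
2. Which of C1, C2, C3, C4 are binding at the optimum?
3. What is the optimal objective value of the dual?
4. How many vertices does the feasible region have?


1. (0, 0), (9.8, 0), (9, 1), (7, 3), (0, 7.2)
2. C3, C4
3. 23
4. 5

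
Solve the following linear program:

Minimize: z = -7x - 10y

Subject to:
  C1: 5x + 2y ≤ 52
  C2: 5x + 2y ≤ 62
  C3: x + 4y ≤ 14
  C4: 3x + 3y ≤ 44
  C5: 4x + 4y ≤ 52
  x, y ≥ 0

Evaluate the objective at each vertex of the feasible region:
  z(0, 0) = 0
  z(10.4, 0) = -72.8
  z(10, 1) = -80  ←
  z(0, 3.5) = -35
The minimum is at x = 10, y = 1.

x = 10, y = 1, z = -80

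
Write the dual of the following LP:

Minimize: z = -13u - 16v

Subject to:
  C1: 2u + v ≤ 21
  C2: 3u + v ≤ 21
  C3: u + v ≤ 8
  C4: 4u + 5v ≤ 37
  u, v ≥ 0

Primal min cᵀx s.t. Ax ≤ b, x ≥ 0  →  Dual max −bᵀy s.t. Aᵀy ≥ −c, y ≥ 0.

Maximize: z = -21y1 - 21y2 - 8y3 - 37y4

Subject to:
  2y1 + 3y2 + y3 + 4y4 ≥ 13
  y1 + y2 + y3 + 5y4 ≥ 16
  y1, y2, y3, y4 ≥ 0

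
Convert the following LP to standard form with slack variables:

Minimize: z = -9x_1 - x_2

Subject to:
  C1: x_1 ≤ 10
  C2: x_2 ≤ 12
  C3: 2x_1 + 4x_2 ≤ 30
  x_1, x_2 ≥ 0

min z = -9x_1 - x_2

s.t.
  x_1 + s1 = 10
  x_2 + s2 = 12
  2x_1 + 4x_2 + s3 = 30
  x_1, x_2, s1, s2, s3 ≥ 0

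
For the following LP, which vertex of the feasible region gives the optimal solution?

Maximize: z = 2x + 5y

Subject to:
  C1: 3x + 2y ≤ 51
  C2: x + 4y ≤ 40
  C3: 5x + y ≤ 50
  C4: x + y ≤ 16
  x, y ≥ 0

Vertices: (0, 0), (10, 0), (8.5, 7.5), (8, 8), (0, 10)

Evaluate the objective at each vertex of the feasible region:
  z(0, 0) = 0
  z(10, 0) = 20
  z(8.5, 7.5) = 54.5
  z(8, 8) = 56  ←
  z(0, 10) = 50
The maximum is at x = 8, y = 8.

(8, 8)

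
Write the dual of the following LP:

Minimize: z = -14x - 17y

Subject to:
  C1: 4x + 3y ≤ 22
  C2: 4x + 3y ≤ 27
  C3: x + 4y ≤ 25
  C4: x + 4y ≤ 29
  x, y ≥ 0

Primal min cᵀx s.t. Ax ≤ b, x ≥ 0  →  Dual max −bᵀy s.t. Aᵀy ≥ −c, y ≥ 0.

Maximize: z = -22y1 - 27y2 - 25y3 - 29y4

Subject to:
  4y1 + 4y2 + y3 + y4 ≥ 14
  3y1 + 3y2 + 4y3 + 4y4 ≥ 17
  y1, y2, y3, y4 ≥ 0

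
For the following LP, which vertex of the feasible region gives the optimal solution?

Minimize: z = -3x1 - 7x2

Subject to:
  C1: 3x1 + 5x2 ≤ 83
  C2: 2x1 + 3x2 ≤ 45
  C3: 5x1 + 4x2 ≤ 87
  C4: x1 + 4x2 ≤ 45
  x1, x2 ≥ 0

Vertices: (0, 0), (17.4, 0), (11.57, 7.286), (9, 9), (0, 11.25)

Evaluate the objective at each vertex of the feasible region:
  z(0, 0) = 0
  z(17.4, 0) = -52.2
  z(11.57, 7.286) = -85.71
  z(9, 9) = -90  ←
  z(0, 11.25) = -78.75
The minimum is at x1 = 9, x2 = 9.

(9, 9)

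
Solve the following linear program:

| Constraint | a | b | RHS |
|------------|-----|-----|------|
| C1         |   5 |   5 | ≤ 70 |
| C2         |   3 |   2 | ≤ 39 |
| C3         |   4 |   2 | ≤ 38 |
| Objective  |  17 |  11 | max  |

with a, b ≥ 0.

Evaluate the objective at each vertex of the feasible region:
  z(0, 0) = 0
  z(9.5, 0) = 161.5
  z(5, 9) = 184  ←
  z(0, 14) = 154
The maximum is at a = 5, b = 9.

a = 5, b = 9, z = 184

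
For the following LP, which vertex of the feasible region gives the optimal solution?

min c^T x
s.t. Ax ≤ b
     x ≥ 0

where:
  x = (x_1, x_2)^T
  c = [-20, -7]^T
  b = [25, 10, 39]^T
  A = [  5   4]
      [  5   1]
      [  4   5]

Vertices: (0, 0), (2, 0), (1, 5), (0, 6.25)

Evaluate the objective at each vertex of the feasible region:
  z(0, 0) = 0
  z(2, 0) = -40
  z(1, 5) = -55  ←
  z(0, 6.25) = -43.75
The minimum is at x_1 = 1, x_2 = 5.

(1, 5)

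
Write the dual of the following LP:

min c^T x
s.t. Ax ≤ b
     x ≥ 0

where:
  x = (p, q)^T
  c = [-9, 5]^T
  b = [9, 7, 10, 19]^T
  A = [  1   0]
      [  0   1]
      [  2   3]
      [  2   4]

Primal min cᵀx s.t. Ax ≤ b, x ≥ 0  →  Dual max −bᵀy s.t. Aᵀy ≥ −c, y ≥ 0.

Maximize: z = -9y1 - 7y2 - 10y3 - 19y4

Subject to:
  y1 + 2y3 + 2y4 ≥ 9
  y2 + 3y3 + 4y4 ≥ -5
  y1, y2, y3, y4 ≥ 0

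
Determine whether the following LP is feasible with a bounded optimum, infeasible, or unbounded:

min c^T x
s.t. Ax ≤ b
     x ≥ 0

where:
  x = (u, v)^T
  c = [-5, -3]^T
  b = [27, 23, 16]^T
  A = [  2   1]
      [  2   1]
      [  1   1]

Feasible with a bounded optimal solution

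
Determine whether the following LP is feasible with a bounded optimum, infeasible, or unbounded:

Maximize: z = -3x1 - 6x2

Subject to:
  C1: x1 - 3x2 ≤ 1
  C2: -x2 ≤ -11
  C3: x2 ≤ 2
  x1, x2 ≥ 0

Infeasible (no feasible solution exists)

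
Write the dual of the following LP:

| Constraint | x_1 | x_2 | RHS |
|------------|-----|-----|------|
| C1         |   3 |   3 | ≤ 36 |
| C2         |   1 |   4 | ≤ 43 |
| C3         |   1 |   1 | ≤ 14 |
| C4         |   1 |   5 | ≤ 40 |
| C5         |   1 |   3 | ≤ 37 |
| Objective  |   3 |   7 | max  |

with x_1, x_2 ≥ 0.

Primal max cᵀx s.t. Ax ≤ b, x ≥ 0  →  Dual min bᵀy s.t. Aᵀy ≥ c, y ≥ 0.

Minimize: z = 36y1 + 43y2 + 14y3 + 40y4 + 37y5

Subject to:
  3y1 + y2 + y3 + y4 + y5 ≥ 3
  3y1 + 4y2 + y3 + 5y4 + 3y5 ≥ 7
  y1, y2, y3, y4, y5 ≥ 0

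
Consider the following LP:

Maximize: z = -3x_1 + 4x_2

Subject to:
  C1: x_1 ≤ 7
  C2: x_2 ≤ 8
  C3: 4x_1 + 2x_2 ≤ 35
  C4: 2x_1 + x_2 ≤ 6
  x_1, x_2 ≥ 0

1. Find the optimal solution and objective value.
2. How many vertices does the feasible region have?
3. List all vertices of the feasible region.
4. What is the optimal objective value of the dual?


1. x_1 = 0, x_2 = 6, z = 24
2. 3
3. (0, 0), (3, 0), (0, 6)
4. 24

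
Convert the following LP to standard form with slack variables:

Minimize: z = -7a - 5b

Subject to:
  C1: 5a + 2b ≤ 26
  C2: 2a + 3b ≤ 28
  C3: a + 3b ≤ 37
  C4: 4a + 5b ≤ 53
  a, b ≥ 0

min z = -7a - 5b

s.t.
  5a + 2b + s1 = 26
  2a + 3b + s2 = 28
  a + 3b + s3 = 37
  4a + 5b + s4 = 53
  a, b, s1, s2, s3, s4 ≥ 0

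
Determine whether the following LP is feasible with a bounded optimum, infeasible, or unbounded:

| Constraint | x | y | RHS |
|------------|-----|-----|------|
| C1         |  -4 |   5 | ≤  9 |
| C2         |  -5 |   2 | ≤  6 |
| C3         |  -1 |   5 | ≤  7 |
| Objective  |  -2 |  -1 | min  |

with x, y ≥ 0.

Unbounded (objective can decrease without bound)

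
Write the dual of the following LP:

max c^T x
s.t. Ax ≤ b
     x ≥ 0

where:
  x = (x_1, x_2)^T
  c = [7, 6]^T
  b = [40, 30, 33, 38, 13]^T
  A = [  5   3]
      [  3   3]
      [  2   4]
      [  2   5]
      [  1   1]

Primal max cᵀx s.t. Ax ≤ b, x ≥ 0  →  Dual min bᵀy s.t. Aᵀy ≥ c, y ≥ 0.

Minimize: z = 40y1 + 30y2 + 33y3 + 38y4 + 13y5

Subject to:
  5y1 + 3y2 + 2y3 + 2y4 + y5 ≥ 7
  3y1 + 3y2 + 4y3 + 5y4 + y5 ≥ 6
  y1, y2, y3, y4, y5 ≥ 0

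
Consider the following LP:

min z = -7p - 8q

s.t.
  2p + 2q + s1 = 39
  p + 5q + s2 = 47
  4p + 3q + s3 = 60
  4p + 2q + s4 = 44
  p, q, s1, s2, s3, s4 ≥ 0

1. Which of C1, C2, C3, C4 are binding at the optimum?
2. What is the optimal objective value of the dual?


1. C2, C4
2. -113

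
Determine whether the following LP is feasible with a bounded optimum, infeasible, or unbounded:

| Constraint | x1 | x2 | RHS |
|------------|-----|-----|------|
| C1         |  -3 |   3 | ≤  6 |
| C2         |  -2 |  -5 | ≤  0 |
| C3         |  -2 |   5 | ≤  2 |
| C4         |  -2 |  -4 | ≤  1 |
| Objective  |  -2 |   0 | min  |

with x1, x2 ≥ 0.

Unbounded (objective can decrease without bound)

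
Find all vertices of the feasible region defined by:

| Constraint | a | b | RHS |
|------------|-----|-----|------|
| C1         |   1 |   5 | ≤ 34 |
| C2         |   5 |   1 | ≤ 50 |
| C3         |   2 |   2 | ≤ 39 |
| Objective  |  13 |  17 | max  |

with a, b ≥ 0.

(0, 0), (10, 0), (9, 5), (0, 6.8)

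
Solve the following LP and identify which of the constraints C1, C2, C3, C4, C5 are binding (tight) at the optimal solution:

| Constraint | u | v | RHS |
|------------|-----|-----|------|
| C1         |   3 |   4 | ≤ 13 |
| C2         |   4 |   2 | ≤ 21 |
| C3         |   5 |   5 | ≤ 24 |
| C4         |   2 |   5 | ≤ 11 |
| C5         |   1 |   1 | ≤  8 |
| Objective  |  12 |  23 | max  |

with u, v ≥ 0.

At u = 3, v = 1, compute slack b - a·x for each constraint:
  C1: 13 − 13 = 0  (binding)
  C2: 21 − 14 = 7  (slack)
  C3: 24 − 20 = 4  (slack)
  C4: 11 − 11 = 0  (binding)
  C5: 8 − 4 = 4  (slack)

Optimal: u = 3, v = 1
Binding: C1, C4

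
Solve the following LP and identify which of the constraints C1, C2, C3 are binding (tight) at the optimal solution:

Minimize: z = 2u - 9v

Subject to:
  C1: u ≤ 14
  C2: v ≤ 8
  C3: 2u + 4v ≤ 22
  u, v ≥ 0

At u = 0, v = 5.5, compute slack b - a·x for each constraint:
  C1: 14 − 0 = 14  (slack)
  C2: 8 − 5.5 = 2.5  (slack)
  C3: 22 − 22 = 0  (binding)

Optimal: u = 0, v = 5.5
Binding: C3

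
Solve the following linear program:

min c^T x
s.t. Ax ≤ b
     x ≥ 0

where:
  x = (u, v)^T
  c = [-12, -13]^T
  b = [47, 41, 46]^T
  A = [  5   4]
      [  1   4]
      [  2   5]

Evaluate the objective at each vertex of the feasible region:
  z(0, 0) = 0
  z(9.4, 0) = -112.8
  z(3, 8) = -140  ←
  z(0, 9.2) = -119.6
The minimum is at u = 3, v = 8.

u = 3, v = 8, z = -140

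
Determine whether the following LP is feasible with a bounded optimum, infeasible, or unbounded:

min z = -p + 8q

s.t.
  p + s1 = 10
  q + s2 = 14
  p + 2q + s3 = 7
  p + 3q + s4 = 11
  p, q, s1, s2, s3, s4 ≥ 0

Feasible with a bounded optimal solution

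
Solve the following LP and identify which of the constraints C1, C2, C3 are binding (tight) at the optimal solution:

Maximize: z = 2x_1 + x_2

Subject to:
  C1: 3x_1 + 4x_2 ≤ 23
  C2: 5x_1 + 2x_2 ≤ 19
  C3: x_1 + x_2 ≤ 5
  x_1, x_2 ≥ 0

At x_1 = 3, x_2 = 2, compute slack b - a·x for each constraint:
  C1: 23 − 17 = 6  (slack)
  C2: 19 − 19 = 0  (binding)
  C3: 5 − 5 = 0  (binding)

Optimal: x_1 = 3, x_2 = 2
Binding: C2, C3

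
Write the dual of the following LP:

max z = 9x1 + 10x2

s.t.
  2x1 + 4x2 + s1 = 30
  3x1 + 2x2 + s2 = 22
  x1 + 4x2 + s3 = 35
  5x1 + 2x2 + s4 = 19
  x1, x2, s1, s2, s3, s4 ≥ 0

Primal max cᵀx s.t. Ax ≤ b, x ≥ 0  →  Dual min bᵀy s.t. Aᵀy ≥ c, y ≥ 0.

Minimize: z = 30y1 + 22y2 + 35y3 + 19y4

Subject to:
  2y1 + 3y2 + y3 + 5y4 ≥ 9
  4y1 + 2y2 + 4y3 + 2y4 ≥ 10
  y1, y2, y3, y4 ≥ 0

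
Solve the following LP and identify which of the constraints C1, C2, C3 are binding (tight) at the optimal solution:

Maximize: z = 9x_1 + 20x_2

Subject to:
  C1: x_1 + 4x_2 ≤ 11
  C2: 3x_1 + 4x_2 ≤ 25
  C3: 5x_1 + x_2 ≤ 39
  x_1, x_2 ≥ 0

At x_1 = 7, x_2 = 1, compute slack b - a·x for each constraint:
  C1: 11 − 11 = 0  (binding)
  C2: 25 − 25 = 0  (binding)
  C3: 39 − 36 = 3  (slack)

Optimal: x_1 = 7, x_2 = 1
Binding: C1, C2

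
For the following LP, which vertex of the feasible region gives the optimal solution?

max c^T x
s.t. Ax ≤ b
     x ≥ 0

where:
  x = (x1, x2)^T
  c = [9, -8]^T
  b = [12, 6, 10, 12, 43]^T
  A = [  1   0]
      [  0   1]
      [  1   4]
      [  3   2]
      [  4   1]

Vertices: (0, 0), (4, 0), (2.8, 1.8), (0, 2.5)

Evaluate the objective at each vertex of the feasible region:
  z(0, 0) = 0
  z(4, 0) = 36  ←
  z(2.8, 1.8) = 10.8
  z(0, 2.5) = -20
The maximum is at x1 = 4, x2 = 0.

(4, 0)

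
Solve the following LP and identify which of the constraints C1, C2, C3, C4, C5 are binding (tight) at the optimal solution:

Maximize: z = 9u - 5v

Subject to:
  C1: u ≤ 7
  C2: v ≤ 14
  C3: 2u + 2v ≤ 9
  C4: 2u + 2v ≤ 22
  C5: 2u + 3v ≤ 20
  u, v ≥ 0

At u = 4.5, v = 0, compute slack b - a·x for each constraint:
  C1: 7 − 4.5 = 2.5  (slack)
  C2: 14 − 0 = 14  (slack)
  C3: 9 − 9 = 0  (binding)
  C4: 22 − 9 = 13  (slack)
  C5: 20 − 9 = 11  (slack)

Optimal: u = 4.5, v = 0
Binding: C3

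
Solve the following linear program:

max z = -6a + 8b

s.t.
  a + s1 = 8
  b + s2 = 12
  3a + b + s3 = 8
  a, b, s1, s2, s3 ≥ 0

Evaluate the objective at each vertex of the feasible region:
  z(0, 0) = 0
  z(2.667, 0) = -16
  z(0, 8) = 64  ←
The maximum is at a = 0, b = 8.

a = 0, b = 8, z = 64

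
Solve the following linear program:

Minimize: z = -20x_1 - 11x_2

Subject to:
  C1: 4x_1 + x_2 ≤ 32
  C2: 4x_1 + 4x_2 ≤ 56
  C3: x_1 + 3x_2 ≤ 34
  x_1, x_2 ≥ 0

Evaluate the objective at each vertex of the feasible region:
  z(0, 0) = 0
  z(8, 0) = -160
  z(6, 8) = -208  ←
  z(4, 10) = -190
  z(0, 11.33) = -124.7
The minimum is at x_1 = 6, x_2 = 8.

x_1 = 6, x_2 = 8, z = -208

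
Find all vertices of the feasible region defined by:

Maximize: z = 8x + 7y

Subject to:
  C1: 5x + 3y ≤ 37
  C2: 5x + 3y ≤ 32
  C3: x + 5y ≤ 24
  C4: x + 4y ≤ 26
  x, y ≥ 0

(0, 0), (6.4, 0), (4, 4), (0, 4.8)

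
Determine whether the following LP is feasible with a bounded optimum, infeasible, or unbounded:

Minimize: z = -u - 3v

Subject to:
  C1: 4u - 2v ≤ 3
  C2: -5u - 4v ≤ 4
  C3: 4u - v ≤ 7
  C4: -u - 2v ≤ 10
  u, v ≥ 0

Unbounded (objective can decrease without bound)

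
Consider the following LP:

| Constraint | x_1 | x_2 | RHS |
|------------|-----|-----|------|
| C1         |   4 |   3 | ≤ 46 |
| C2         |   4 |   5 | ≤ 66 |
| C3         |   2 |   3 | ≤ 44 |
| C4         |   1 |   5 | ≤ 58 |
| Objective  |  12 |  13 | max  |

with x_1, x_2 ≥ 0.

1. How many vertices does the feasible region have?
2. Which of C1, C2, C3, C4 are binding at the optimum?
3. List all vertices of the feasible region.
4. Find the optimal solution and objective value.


1. 5
2. C1, C2
3. (0, 0), (11.5, 0), (4, 10), (2.667, 11.07), (0, 11.6)
4. x_1 = 4, x_2 = 10, z = 178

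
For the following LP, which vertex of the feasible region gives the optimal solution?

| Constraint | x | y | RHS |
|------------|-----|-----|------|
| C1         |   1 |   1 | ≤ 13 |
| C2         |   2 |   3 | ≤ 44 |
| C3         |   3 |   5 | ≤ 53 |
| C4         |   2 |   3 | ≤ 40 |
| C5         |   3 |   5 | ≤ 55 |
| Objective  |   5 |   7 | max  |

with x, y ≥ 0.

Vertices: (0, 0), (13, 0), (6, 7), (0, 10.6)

Evaluate the objective at each vertex of the feasible region:
  z(0, 0) = 0
  z(13, 0) = 65
  z(6, 7) = 79  ←
  z(0, 10.6) = 74.2
The maximum is at x = 6, y = 7.

(6, 7)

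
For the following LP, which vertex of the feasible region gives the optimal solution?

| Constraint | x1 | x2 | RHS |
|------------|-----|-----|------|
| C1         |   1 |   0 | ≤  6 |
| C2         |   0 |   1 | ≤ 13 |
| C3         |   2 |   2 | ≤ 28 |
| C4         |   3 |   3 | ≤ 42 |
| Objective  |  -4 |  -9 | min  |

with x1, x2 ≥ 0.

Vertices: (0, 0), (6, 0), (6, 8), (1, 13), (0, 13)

Evaluate the objective at each vertex of the feasible region:
  z(0, 0) = 0
  z(6, 0) = -24
  z(6, 8) = -96
  z(1, 13) = -121  ←
  z(0, 13) = -117
The minimum is at x1 = 1, x2 = 13.

(1, 13)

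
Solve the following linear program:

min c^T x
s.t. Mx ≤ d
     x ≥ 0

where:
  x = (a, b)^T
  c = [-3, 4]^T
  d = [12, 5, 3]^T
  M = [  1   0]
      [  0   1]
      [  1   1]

Evaluate the objective at each vertex of the feasible region:
  z(0, 0) = 0
  z(3, 0) = -9  ←
  z(0, 3) = 12
The minimum is at a = 3, b = 0.

a = 3, b = 0, z = -9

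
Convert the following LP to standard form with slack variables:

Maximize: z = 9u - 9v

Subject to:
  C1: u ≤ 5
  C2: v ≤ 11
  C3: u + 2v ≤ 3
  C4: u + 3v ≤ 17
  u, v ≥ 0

max z = 9u - 9v

s.t.
  u + s1 = 5
  v + s2 = 11
  u + 2v + s3 = 3
  u + 3v + s4 = 17
  u, v, s1, s2, s3, s4 ≥ 0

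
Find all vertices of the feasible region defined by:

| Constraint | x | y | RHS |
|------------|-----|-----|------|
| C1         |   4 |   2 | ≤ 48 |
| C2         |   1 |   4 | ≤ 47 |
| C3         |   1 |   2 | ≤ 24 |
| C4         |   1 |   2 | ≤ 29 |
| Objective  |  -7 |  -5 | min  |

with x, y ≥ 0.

(0, 0), (12, 0), (8, 8), (1, 11.5), (0, 11.75)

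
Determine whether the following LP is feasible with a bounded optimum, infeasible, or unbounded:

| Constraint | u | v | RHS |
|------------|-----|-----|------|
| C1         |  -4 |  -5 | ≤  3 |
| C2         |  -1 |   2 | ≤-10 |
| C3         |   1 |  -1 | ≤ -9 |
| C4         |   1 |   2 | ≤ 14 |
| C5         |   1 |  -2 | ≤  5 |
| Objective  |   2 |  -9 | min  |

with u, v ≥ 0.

Infeasible (no feasible solution exists)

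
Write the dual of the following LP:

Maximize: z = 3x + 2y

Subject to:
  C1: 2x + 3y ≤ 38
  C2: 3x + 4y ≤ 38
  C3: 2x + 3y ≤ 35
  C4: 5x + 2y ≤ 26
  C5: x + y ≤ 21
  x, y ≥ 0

Primal max cᵀx s.t. Ax ≤ b, x ≥ 0  →  Dual min bᵀy s.t. Aᵀy ≥ c, y ≥ 0.

Minimize: z = 38y1 + 38y2 + 35y3 + 26y4 + 21y5

Subject to:
  2y1 + 3y2 + 2y3 + 5y4 + y5 ≥ 3
  3y1 + 4y2 + 3y3 + 2y4 + y5 ≥ 2
  y1, y2, y3, y4, y5 ≥ 0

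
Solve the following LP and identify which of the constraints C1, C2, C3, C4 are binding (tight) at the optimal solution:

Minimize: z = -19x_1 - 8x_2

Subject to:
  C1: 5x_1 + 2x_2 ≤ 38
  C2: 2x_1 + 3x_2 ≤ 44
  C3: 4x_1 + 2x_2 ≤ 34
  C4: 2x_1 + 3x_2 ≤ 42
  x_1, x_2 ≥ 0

At x_1 = 4, x_2 = 9, compute slack b - a·x for each constraint:
  C1: 38 − 38 = 0  (binding)
  C2: 44 − 35 = 9  (slack)
  C3: 34 − 34 = 0  (binding)
  C4: 42 − 35 = 7  (slack)

Optimal: x_1 = 4, x_2 = 9
Binding: C1, C3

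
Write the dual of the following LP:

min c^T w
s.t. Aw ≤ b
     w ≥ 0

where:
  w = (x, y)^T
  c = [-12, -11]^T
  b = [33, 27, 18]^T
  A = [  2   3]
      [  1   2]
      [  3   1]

Primal min cᵀx s.t. Ax ≤ b, x ≥ 0  →  Dual max −bᵀy s.t. Aᵀy ≥ −c, y ≥ 0.

Maximize: z = -33y1 - 27y2 - 18y3

Subject to:
  2y1 + y2 + 3y3 ≥ 12
  3y1 + 2y2 + y3 ≥ 11
  y1, y2, y3 ≥ 0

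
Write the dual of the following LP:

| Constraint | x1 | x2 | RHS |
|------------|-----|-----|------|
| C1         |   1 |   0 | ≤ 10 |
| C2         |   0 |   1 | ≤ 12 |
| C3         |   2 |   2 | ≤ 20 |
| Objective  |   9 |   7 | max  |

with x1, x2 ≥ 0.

Primal max cᵀx s.t. Ax ≤ b, x ≥ 0  →  Dual min bᵀy s.t. Aᵀy ≥ c, y ≥ 0.

Minimize: z = 10y1 + 12y2 + 20y3

Subject to:
  y1 + 2y3 ≥ 9
  y2 + 2y3 ≥ 7
  y1, y2, y3 ≥ 0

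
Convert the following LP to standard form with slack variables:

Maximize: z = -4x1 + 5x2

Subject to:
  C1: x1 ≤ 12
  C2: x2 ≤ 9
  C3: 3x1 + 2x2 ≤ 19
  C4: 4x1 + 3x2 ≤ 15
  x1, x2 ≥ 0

max z = -4x1 + 5x2

s.t.
  x1 + s1 = 12
  x2 + s2 = 9
  3x1 + 2x2 + s3 = 19
  4x1 + 3x2 + s4 = 15
  x1, x2, s1, s2, s3, s4 ≥ 0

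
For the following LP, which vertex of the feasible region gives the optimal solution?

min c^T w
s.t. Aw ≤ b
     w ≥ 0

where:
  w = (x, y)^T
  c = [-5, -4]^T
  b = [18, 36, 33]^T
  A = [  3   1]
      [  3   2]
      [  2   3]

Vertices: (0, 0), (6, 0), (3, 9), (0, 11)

Evaluate the objective at each vertex of the feasible region:
  z(0, 0) = 0
  z(6, 0) = -30
  z(3, 9) = -51  ←
  z(0, 11) = -44
The minimum is at x = 3, y = 9.

(3, 9)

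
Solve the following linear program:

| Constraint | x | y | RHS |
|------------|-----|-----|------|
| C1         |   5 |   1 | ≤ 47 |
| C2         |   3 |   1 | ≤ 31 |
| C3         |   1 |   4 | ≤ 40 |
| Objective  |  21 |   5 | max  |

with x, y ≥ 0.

Evaluate the objective at each vertex of the feasible region:
  z(0, 0) = 0
  z(9.4, 0) = 197.4
  z(8, 7) = 203  ←
  z(7.636, 8.091) = 200.8
  z(0, 10) = 50
The maximum is at x = 8, y = 7.

x = 8, y = 7, z = 203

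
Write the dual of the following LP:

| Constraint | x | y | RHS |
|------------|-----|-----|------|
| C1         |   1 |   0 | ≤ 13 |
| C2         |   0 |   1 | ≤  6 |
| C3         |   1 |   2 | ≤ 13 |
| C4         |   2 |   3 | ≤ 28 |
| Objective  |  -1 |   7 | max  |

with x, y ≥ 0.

Primal max cᵀx s.t. Ax ≤ b, x ≥ 0  →  Dual min bᵀy s.t. Aᵀy ≥ c, y ≥ 0.

Minimize: z = 13y1 + 6y2 + 13y3 + 28y4

Subject to:
  y1 + y3 + 2y4 ≥ -1
  y2 + 2y3 + 3y4 ≥ 7
  y1, y2, y3, y4 ≥ 0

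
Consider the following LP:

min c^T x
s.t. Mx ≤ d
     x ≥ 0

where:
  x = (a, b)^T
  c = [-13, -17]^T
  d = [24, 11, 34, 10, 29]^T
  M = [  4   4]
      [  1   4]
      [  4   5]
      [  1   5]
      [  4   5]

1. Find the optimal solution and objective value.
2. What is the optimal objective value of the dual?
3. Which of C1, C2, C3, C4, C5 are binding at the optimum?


1. a = 5, b = 1, z = -82
2. -82
3. C1, C4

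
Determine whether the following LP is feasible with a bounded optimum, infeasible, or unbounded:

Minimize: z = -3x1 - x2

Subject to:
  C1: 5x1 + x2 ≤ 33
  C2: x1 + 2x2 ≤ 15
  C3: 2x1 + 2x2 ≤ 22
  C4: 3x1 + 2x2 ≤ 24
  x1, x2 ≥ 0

Feasible with a bounded optimal solution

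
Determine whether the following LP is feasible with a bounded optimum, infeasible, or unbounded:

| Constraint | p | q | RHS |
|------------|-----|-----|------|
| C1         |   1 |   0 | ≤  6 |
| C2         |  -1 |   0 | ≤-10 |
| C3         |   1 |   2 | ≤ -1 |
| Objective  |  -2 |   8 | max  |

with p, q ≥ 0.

Infeasible (no feasible solution exists)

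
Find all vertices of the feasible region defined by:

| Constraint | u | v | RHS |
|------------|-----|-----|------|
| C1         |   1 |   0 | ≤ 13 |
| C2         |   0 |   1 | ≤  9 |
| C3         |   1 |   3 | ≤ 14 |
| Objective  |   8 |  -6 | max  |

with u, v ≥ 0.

(0, 0), (13, 0), (13, 0.3333), (0, 4.667)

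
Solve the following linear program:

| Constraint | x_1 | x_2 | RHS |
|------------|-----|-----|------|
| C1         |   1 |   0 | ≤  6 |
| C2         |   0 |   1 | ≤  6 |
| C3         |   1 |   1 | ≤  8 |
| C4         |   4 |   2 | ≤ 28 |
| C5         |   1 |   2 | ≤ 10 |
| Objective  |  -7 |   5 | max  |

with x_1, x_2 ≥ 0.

Evaluate the objective at each vertex of the feasible region:
  z(0, 0) = 0
  z(6, 0) = -42
  z(6, 2) = -32
  z(0, 5) = 25  ←
The maximum is at x_1 = 0, x_2 = 5.

x_1 = 0, x_2 = 5, z = 25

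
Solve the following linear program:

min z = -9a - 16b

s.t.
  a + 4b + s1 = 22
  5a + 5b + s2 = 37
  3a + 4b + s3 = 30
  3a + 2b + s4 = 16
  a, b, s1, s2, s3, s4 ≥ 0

Evaluate the objective at each vertex of the feasible region:
  z(0, 0) = 0
  z(5.333, 0) = -48
  z(2, 5) = -98  ←
  z(0, 5.5) = -88
The minimum is at a = 2, b = 5.

a = 2, b = 5, z = -98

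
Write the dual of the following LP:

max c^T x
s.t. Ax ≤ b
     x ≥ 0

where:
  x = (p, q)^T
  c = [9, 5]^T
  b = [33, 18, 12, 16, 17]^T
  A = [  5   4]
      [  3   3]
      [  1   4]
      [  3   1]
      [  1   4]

Primal max cᵀx s.t. Ax ≤ b, x ≥ 0  →  Dual min bᵀy s.t. Aᵀy ≥ c, y ≥ 0.

Minimize: z = 33y1 + 18y2 + 12y3 + 16y4 + 17y5

Subject to:
  5y1 + 3y2 + y3 + 3y4 + y5 ≥ 9
  4y1 + 3y2 + 4y3 + y4 + 4y5 ≥ 5
  y1, y2, y3, y4, y5 ≥ 0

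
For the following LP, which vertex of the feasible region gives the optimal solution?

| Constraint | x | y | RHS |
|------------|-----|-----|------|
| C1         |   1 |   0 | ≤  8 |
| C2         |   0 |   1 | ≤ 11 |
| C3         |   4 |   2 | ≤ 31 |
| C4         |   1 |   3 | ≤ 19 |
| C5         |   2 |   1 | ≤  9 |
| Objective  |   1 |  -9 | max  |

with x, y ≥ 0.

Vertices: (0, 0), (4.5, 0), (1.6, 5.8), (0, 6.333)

Evaluate the objective at each vertex of the feasible region:
  z(0, 0) = 0
  z(4.5, 0) = 4.5  ←
  z(1.6, 5.8) = -50.6
  z(0, 6.333) = -57
The maximum is at x = 4.5, y = 0.

(4.5, 0)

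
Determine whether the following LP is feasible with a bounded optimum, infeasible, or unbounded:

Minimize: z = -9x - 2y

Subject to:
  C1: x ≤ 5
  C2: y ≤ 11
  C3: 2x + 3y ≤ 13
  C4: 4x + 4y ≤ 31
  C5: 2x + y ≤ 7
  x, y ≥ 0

Feasible with a bounded optimal solution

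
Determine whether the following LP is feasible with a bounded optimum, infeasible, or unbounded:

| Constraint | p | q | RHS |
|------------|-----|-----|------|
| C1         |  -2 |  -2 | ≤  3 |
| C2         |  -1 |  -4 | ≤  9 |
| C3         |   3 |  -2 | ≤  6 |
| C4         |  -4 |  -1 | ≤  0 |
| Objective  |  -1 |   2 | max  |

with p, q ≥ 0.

Unbounded (objective can increase without bound)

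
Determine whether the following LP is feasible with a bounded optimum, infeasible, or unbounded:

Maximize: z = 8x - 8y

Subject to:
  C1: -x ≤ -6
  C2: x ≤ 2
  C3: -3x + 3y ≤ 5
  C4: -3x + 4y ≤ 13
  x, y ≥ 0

Infeasible (no feasible solution exists)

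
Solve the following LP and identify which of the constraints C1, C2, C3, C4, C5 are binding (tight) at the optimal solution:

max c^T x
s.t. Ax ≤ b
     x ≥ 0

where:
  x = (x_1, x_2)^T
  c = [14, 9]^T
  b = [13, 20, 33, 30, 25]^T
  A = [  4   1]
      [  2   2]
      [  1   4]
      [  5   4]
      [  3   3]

At x_1 = 2, x_2 = 5, compute slack b - a·x for each constraint:
  C1: 13 − 13 = 0  (binding)
  C2: 20 − 14 = 6  (slack)
  C3: 33 − 22 = 11  (slack)
  C4: 30 − 30 = 0  (binding)
  C5: 25 − 21 = 4  (slack)

Optimal: x_1 = 2, x_2 = 5
Binding: C1, C4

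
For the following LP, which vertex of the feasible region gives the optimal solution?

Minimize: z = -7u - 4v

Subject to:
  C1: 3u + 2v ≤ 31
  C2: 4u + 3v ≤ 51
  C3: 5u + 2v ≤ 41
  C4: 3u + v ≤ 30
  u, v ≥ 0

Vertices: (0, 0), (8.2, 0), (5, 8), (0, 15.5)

Evaluate the objective at each vertex of the feasible region:
  z(0, 0) = 0
  z(8.2, 0) = -57.4
  z(5, 8) = -67  ←
  z(0, 15.5) = -62
The minimum is at u = 5, v = 8.

(5, 8)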